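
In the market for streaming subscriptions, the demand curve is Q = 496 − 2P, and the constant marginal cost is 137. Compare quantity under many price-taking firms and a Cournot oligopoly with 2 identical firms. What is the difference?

Q falls by 74

Inverting demand: P = 248 − 0.5Q.
Perfect competition: P = MC = 137, so 248 − 0.5Q = 137 and Q = 222.
Cournot with 2 identical firms: the symmetric best-response condition is 248 − 1.5q = 137. Each firm produces q = 74, total output Q = 148, price P = 174.
Change in quantity: 148 − 222 = −74.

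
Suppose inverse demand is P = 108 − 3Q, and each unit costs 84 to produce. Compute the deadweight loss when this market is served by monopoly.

Competitive firms price at marginal cost: P = 84, giving Q = 8.
A monopolist chooses Q where MR = MC. MR = 108 − 6Q; setting this equal to 84 gives Q = 4 and P = 96.
DWL is the triangle between Q = 4 and Q = 8: ½·(8 − 4)·(96 − 84) = 24.

DWL = 24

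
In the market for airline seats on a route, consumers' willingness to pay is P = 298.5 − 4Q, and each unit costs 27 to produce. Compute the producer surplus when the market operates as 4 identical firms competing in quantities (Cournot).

With 4 symmetric Cournot firms, each firm's FOC gives 298.5 − 20q = 27, so q = 13.575, Q = 4·13.575 = 54.3, and P = 81.3.
PS = (81.3 − 27)·54.3 = 2948.49.

PS = 2948.49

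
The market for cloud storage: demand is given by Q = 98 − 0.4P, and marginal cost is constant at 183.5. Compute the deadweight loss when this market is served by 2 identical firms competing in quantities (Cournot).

Inverting demand: P = 245 − 2.5Q.
Competitive firms price at marginal cost: P = 183.5, giving Q = 24.6.
In a 2-firm Cournot equilibrium, symmetry and the first-order condition give q = (245 − 183.5)/(7.5) = 8.2. So Q = 16.4 and P = 204.
DWL is the triangle between Q = 16.4 and Q = 24.6: ½·(24.6 − 16.4)·(204 − 183.5) = 84.05.

DWL = 84.05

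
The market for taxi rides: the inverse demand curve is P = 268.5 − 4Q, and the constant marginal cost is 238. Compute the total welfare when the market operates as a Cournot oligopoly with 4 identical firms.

TS = 111.63

With 4 symmetric Cournot firms, each firm's FOC gives 268.5 − 20q = 238, so q = 1.525, Q = 4·1.525 = 6.1, and P = 244.1.
CS = ½·(268.5 − 244.1)·6.1 = 74.42; PS = (244.1 − 238)·6.1 = 37.21; TS = 111.63.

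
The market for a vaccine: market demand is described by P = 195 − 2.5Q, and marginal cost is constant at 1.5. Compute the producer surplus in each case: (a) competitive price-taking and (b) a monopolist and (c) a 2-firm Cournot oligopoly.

Under competition P = MC = 1.5, so Q = (195 − 1.5)/2.5 = 77.4.
PS = (1.5 − 1.5)·77.4 = 0.
A monopolist chooses Q where MR = MC. MR = 195 − 5Q; setting this equal to 1.5 gives Q = 38.7 and P = 98.25.
PS = (98.25 − 1.5)·38.7 = 3744.225.
Cournot with 2 identical firms: the symmetric best-response condition is 195 − 7.5q = 1.5. Each firm produces q = 25.8, total output Q = 51.6, price P = 66.
PS = (66 − 1.5)·51.6 = 3328.2.

Competition: PS = 0; Monopoly: PS = 3744.225; Cournot: PS = 3328.2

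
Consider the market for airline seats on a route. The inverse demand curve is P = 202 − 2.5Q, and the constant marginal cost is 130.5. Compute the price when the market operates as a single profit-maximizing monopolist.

P = 166.25

A monopolist chooses Q where MR = MC. MR = 202 − 5Q; setting this equal to 130.5 gives Q = 14.3 and P = 166.25.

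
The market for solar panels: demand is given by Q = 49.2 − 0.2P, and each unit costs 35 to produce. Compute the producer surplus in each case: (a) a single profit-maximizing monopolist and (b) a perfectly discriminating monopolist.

Inverting demand: P = 246 − 5Q.
Monopoly sets MR = MC: 246 − 10Q = 35 ⇒ Q = 21.1, P = 246 − 5·21.1 = 140.5.
PS = (140.5 − 35)·21.1 = 2226.05.
With perfect price discrimination, output is the efficient level Q = 42.2 (where demand meets MC), but every buyer pays their willingness to pay: CS = 0 and PS = total surplus.
PS = ½·(246 − 35)·42.2 = 4452.1.

Monopoly: PS = 2226.05; Perfect PD: PS = 4452.1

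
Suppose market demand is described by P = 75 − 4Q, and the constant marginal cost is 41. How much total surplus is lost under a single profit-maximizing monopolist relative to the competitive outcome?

DWL = 36.125

Competitive firms price at marginal cost: P = 41, giving Q = 8.5.
Monopoly sets MR = MC: 75 − 8Q = 41 ⇒ Q = 4.25, P = 75 − 4·4.25 = 58.
DWL is the triangle between Q = 4.25 and Q = 8.5: ½·(8.5 − 4.25)·(58 − 41) = 36.125.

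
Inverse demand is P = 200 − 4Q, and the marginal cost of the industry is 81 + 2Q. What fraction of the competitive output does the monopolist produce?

The monopolist equates marginal revenue to marginal cost: 200 − 8Q = 81 + 2Q, so Q = 11.9. From demand, P = 152.4.
Under competition P = MC: 200 − 4Q = 81 + 2Q ⇒ Q = 119/6, P = 362/3.
Ratio Q_m/Q_c = 11.9/(119/6) = 0.6.

Q_m/Q_c = 0.6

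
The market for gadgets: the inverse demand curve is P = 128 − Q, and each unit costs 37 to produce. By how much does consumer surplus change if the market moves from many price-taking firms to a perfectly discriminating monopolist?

Consumer surplus falls by 4140.5

Under competition P = MC = 37, so Q = (128 − 37)/1 = 91.
CS = ½·(128 − 37)·91 = 4140.5.
Under first-degree price discrimination the firm charges each unit its demand price and produces up to where P = MC, i.e. Q = 91. Consumer surplus is zero; producer surplus equals total surplus.
CS = 0.
Change in consumer surplus: 0 − 4140.5 = −4140.5.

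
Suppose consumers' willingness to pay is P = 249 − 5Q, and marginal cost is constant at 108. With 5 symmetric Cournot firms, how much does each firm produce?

In a 5-firm Cournot equilibrium, symmetry and the first-order condition give q = (249 − 108)/(30) = 4.7. So Q = 23.5 and P = 131.5.

q_i = 4.7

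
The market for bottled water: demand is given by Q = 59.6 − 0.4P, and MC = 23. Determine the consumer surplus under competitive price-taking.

CS = 3175.2

Inverting demand: P = 149 − 2.5Q.
Competitive firms price at marginal cost: P = 23, giving Q = 50.4.
CS = ½·(149 − 23)·50.4 = 3175.2.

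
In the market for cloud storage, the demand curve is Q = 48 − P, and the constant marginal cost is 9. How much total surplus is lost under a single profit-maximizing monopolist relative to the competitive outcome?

Inverting demand: P = 48 − Q.
Competitive firms price at marginal cost: P = 9, giving Q = 39.
Monopoly sets MR = MC: 48 − 2Q = 9 ⇒ Q = 19.5, P = 48 − 19.5 = 28.5.
DWL is the triangle between Q = 19.5 and Q = 39: ½·(39 − 19.5)·(28.5 − 9) = 190.125.

DWL = 190.125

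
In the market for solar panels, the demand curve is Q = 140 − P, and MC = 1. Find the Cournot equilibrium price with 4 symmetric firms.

Inverting demand: P = 140 − Q.
With 4 symmetric Cournot firms, each firm's FOC gives 140 − 5q = 1, so q = 27.8, Q = 4·27.8 = 111.2, and P = 28.8.

P = 28.8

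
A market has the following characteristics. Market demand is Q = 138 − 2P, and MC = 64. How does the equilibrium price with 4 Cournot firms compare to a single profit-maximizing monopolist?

Cournot: P = 65; Monopoly: P = 66.5

Inverting demand: P = 69 − 0.5Q.
Cournot with 4 identical firms: the symmetric best-response condition is 69 − 2.5q = 64. Each firm produces q = 2, total output Q = 8, price P = 65.
A monopolist chooses Q where MR = MC. MR = 69 − Q; setting this equal to 64 gives Q = 5 and P = 66.5.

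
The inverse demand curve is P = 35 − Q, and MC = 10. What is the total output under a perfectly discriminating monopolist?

Q = 25

With perfect price discrimination, output is the efficient level Q = 25 (where demand meets MC), but every buyer pays their willingness to pay: CS = 0 and PS = total surplus.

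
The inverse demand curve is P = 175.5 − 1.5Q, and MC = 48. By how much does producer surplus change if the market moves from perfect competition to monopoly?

Producer surplus rises by 2709.375

Competitive firms price at marginal cost: P = 48, giving Q = 85.
PS = (48 − 48)·85 = 0.
The monopolist equates marginal revenue to marginal cost: 175.5 − 3Q = 48, so Q = 42.5. From demand, P = 111.75.
PS = (111.75 − 48)·42.5 = 2709.375.
Change in producer surplus: 2709.375 − 0 = 2709.375.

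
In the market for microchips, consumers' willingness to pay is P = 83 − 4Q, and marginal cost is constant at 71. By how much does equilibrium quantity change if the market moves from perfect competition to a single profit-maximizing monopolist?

Q falls by 1.5

Competitive firms price at marginal cost: P = 71, giving Q = 3.
The monopolist equates marginal revenue to marginal cost: 83 − 8Q = 71, so Q = 1.5. From demand, P = 77.
Change in equilibrium quantity: 1.5 − 3 = −1.5.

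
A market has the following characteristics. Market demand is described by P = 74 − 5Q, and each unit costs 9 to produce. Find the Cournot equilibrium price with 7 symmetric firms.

P = 17.125

With 7 symmetric Cournot firms, each firm's FOC gives 74 − 40q = 9, so q = 1.625, Q = 7·1.625 = 11.375, and P = 17.125.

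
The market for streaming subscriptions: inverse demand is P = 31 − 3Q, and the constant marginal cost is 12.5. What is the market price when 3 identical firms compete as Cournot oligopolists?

Cournot with 3 identical firms: the symmetric best-response condition is 31 − 12q = 12.5. Each firm produces q = 37/24, total output Q = 4.625, price P = 17.125.

P = 17.125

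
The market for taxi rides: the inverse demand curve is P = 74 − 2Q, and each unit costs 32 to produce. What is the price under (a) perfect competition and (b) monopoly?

Competition: P = 32; Monopoly: P = 53

Under competition P = MC = 32, so Q = (74 − 32)/2 = 21.
The monopolist equates marginal revenue to marginal cost: 74 − 4Q = 32, so Q = 10.5. From demand, P = 53.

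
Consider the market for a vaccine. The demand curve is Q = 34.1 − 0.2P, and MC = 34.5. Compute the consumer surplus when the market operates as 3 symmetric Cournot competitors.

Inverting demand: P = 170.5 − 5Q.
With 3 symmetric Cournot firms, each firm's FOC gives 170.5 − 20q = 34.5, so q = 6.8, Q = 3·6.8 = 20.4, and P = 68.5.
CS = ½·(170.5 − 68.5)·20.4 = 1040.4.

CS = 1040.4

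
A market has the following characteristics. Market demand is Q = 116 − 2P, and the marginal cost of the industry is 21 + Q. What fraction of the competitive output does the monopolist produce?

Q_m/Q_c = 0.75

Inverting demand: P = 58 − 0.5Q.
The monopolist equates marginal revenue to marginal cost: 58 − Q = 21 + Q, so Q = 18.5. From demand, P = 48.75.
Under competition P = MC: 58 − 0.5Q = 21 + Q ⇒ Q = 74/3, P = 137/3.
Ratio Q_m/Q_c = 18.5/(74/3) = 0.75.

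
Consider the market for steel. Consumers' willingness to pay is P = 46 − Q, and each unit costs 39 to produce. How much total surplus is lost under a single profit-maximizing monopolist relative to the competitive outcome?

Competitive firms price at marginal cost: P = 39, giving Q = 7.
Monopoly sets MR = MC: 46 − 2Q = 39 ⇒ Q = 3.5, P = 46 − 3.5 = 42.5.
DWL is the triangle between Q = 3.5 and Q = 7: ½·(7 − 3.5)·(42.5 − 39) = 6.125.

DWL = 6.125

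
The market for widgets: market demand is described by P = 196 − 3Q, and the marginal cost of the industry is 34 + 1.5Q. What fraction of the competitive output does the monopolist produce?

Q_m/Q_c = 0.6

The monopolist equates marginal revenue to marginal cost: 196 − 6Q = 34 + 1.5Q, so Q = 21.6. From demand, P = 131.2.
Competitive equilibrium sets price equal to marginal cost: 196 − 3Q = 34 + 1.5Q, so Q = 36 and P = 88.
Ratio Q_m/Q_c = 21.6/36 = 0.6.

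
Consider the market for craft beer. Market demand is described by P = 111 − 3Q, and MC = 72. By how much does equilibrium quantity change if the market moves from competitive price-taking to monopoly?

Competitive firms price at marginal cost: P = 72, giving Q = 13.
The monopolist equates marginal revenue to marginal cost: 111 − 6Q = 72, so Q = 6.5. From demand, P = 91.5.
Change in equilibrium quantity: 6.5 − 13 = −6.5.

Q falls by 6.5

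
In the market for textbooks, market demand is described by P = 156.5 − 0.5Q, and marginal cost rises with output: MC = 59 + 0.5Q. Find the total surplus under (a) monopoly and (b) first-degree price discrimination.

Monopoly sets MR = MC: 156.5 − Q = 59 + 0.5Q ⇒ Q = 65, P = 156.5 − 0.5·65 = 124.
CS = ½·(156.5 − 124)·65 = 1056.25; PS = (124·65 − 59·65 − ½·0.5·65²) = 3168.75; TS = 4225.
A perfectly discriminating monopolist sells every unit with P(Q) ≥ MC(Q), so output equals the competitive quantity Q = 97.5. Each buyer pays their reservation price, so CS = 0 and the firm captures all surplus.
TS = 4753.125 (equal to competitive TS).

Monopoly: TS = 4225; Perfect PD: TS = 4753.125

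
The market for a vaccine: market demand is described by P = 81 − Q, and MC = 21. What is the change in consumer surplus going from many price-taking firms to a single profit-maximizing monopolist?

CS falls by 1350

Under competition P = MC = 21, so Q = (81 − 21)/1 = 60.
CS = ½·(81 − 21)·60 = 1800.
Monopoly sets MR = MC: 81 − 2Q = 21 ⇒ Q = 30, P = 81 − 30 = 51.
CS = ½·(81 − 51)·30 = 450.
Change in consumer surplus: 450 − 1800 = −1350.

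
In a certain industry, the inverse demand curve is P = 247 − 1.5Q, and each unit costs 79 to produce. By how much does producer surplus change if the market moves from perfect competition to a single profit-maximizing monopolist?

Competitive firms price at marginal cost: P = 79, giving Q = 112.
PS = (79 − 79)·112 = 0.
The monopolist equates marginal revenue to marginal cost: 247 − 3Q = 79, so Q = 56. From demand, P = 163.
PS = (163 − 79)·56 = 4704.
Change in producer surplus: 4704 − 0 = 4704.

PS rises by 4704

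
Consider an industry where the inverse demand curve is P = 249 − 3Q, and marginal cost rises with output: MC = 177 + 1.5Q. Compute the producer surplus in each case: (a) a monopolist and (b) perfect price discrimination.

Monopoly sets MR = MC: 249 − 6Q = 177 + 1.5Q ⇒ Q = 9.6, P = 249 − 3·9.6 = 220.2.
PS = P·Q − VC(Q) = 220.2·9.6 − (177·9.6 + ½·1.5·9.6²) = 345.6.
With perfect price discrimination, output is the efficient level Q = 16 (where demand meets MC), but every buyer pays their willingness to pay: CS = 0 and PS = total surplus.
PS = ½·(249 − 177)·16 = 576.

Monopoly: PS = 345.6; Perfect PD: PS = 576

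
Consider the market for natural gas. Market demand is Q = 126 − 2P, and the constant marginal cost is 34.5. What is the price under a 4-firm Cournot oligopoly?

Inverting demand: P = 63 − 0.5Q.
With 4 symmetric Cournot firms, each firm's FOC gives 63 − 2.5q = 34.5, so q = 11.4, Q = 4·11.4 = 45.6, and P = 40.2.

P = 40.2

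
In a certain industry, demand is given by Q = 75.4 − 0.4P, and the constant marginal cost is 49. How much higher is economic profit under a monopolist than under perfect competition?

Economic profit rises by 1946.025

Inverting demand: P = 188.5 − 2.5Q.
Competitive firms price at marginal cost: P = 49, giving Q = 55.8.
Profit = (49 − 49)·55.8 = 0.
The monopolist equates marginal revenue to marginal cost: 188.5 − 5Q = 49, so Q = 27.9. From demand, P = 118.75.
Profit = (118.75 − 49)·27.9 = 1946.025.
Change in economic profit: 1946.025 − 0 = 1946.025.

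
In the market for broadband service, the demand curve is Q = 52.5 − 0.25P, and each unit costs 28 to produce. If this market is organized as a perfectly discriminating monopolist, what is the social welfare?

TS = 4140.5

Inverting demand: P = 210 − 4Q.
Under first-degree price discrimination the firm charges each unit its demand price and produces up to where P = MC, i.e. Q = 45.5. Consumer surplus is zero; producer surplus equals total surplus.
TS = 4140.5 (equal to competitive TS).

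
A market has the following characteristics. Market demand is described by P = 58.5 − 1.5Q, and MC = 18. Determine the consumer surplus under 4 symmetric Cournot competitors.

In a 4-firm Cournot equilibrium, symmetry and the first-order condition give q = (58.5 − 18)/(7.5) = 5.4. So Q = 21.6 and P = 26.1.
CS = ½·(58.5 − 26.1)·21.6 = 349.92.

CS = 349.92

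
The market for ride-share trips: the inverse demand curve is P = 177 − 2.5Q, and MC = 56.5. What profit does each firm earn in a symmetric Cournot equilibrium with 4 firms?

With 4 symmetric Cournot firms, each firm's FOC gives 177 − 12.5q = 56.5, so q = 9.64, Q = 4·9.64 = 38.56, and P = 80.6.
Each firm's profit = (80.6 − 56.5)·9.64 = 232.324.

π_i = 232.324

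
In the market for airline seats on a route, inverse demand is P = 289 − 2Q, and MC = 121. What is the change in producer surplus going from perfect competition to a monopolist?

PS rises by 3528

Competitive firms price at marginal cost: P = 121, giving Q = 84.
PS = (121 − 121)·84 = 0.
A monopolist chooses Q where MR = MC. MR = 289 − 4Q; setting this equal to 121 gives Q = 42 and P = 205.
PS = (205 − 121)·42 = 3528.
Change in producer surplus: 3528 − 0 = 3528.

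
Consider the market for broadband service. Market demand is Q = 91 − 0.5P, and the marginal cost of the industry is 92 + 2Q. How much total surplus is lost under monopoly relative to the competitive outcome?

Inverting demand: P = 182 − 2Q.
Under competition P = MC: 182 − 2Q = 92 + 2Q ⇒ Q = 22.5, P = 137.
A monopolist chooses Q where MR = MC. MR = 182 − 4Q; setting this equal to 92 + 2Q gives Q = 15 and P = 152.
CS = ½·(182 − 137)·22.5 = 506.25; PS = (137·22.5 − 92·22.5 − ½·2·22.5²) = 506.25; TS = 1012.5.
CS = ½·(182 − 152)·15 = 225; PS = (152·15 − 92·15 − ½·2·15²) = 675; TS = 900.
DWL = 1012.5 − 900 = 112.5.

DWL = 112.5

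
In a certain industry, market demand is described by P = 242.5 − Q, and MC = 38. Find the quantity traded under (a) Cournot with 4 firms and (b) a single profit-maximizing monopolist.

With 4 symmetric Cournot firms, each firm's FOC gives 242.5 − 5q = 38, so q = 40.9, Q = 4·40.9 = 163.6, and P = 78.9.
Monopoly sets MR = MC: 242.5 − 2Q = 38 ⇒ Q = 102.25, P = 242.5 − 102.25 = 140.25.

Cournot: Q = 163.6; Monopoly: Q = 102.25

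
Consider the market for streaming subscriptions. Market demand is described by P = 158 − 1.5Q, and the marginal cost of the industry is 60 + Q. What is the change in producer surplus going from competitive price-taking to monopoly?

Under competition P = MC: 158 − 1.5Q = 60 + Q ⇒ Q = 39.2, P = 99.2.
PS = P·Q − VC(Q) = 99.2·39.2 − (60·39.2 + ½·1·39.2²) = 768.32.
A monopolist chooses Q where MR = MC. MR = 158 − 3Q; setting this equal to 60 + Q gives Q = 24.5 and P = 121.25.
PS = P·Q − VC(Q) = 121.25·24.5 − (60·24.5 + ½·1·24.5²) = 1200.5.
Change in producer surplus: 1200.5 − 768.32 = 432.18.

PS rises by 432.18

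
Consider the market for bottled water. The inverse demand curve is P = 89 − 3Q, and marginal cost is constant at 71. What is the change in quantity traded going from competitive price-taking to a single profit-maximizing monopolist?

Q falls by 3

Perfect competition: P = MC = 71, so 89 − 3Q = 71 and Q = 6.
The monopolist equates marginal revenue to marginal cost: 89 − 6Q = 71, so Q = 3. From demand, P = 80.
Change in quantity traded: 3 − 6 = −3.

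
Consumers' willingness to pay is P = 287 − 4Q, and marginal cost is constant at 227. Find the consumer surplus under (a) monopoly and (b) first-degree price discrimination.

The monopolist equates marginal revenue to marginal cost: 287 − 8Q = 227, so Q = 7.5. From demand, P = 257.
CS = ½·(287 − 257)·7.5 = 112.5.
A perfectly discriminating monopolist sells every unit with P(Q) ≥ MC(Q), so output equals the competitive quantity Q = 15. Each buyer pays their reservation price, so CS = 0 and the firm captures all surplus.
CS = 0.

Monopoly: CS = 112.5; Perfect PD: CS = 0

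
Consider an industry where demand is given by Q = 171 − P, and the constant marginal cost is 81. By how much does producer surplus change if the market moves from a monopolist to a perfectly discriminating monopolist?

Inverting demand: P = 171 − Q.
A monopolist chooses Q where MR = MC. MR = 171 − 2Q; setting this equal to 81 gives Q = 45 and P = 126.
PS = (126 − 81)·45 = 2025.
Under first-degree price discrimination the firm charges each unit its demand price and produces up to where P = MC, i.e. Q = 90. Consumer surplus is zero; producer surplus equals total surplus.
PS = ½·(171 − 81)·90 = 4050.
Change in producer surplus: 4050 − 2025 = 2025.

PS rises by 2025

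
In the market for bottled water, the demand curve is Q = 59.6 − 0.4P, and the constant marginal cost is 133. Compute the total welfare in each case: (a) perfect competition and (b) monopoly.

Competition: TS = 51.2; Monopoly: TS = 38.4

Inverting demand: P = 149 − 2.5Q.
Competitive firms price at marginal cost: P = 133, giving Q = 6.4.
CS = ½·(149 − 133)·6.4 = 51.2; PS = (133 − 133)·6.4 = 0; TS = 51.2.
Monopoly sets MR = MC: 149 − 5Q = 133 ⇒ Q = 3.2, P = 149 − 2.5·3.2 = 141.
CS = ½·(149 − 141)·3.2 = 12.8; PS = (141 − 133)·3.2 = 25.6; TS = 38.4.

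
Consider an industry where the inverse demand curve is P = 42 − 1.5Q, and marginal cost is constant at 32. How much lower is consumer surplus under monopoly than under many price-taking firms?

Consumer surplus falls by 25

Competitive firms price at marginal cost: P = 32, giving Q = 20/3.
CS = ½·(42 − 32)·20/3 = 100/3.
The monopolist equates marginal revenue to marginal cost: 42 − 3Q = 32, so Q = 10/3. From demand, P = 37.
CS = ½·(42 − 37)·10/3 = 25/3.
Change in consumer surplus: 25/3 − 100/3 = −25.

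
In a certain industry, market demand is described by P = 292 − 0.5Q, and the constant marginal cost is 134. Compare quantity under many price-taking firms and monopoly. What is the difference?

Q falls by 158

Under competition P = MC = 134, so Q = (292 − 134)/0.5 = 316.
Monopoly sets MR = MC: 292 − Q = 134 ⇒ Q = 158, P = 292 − 0.5·158 = 213.
Change in quantity: 158 − 316 = −158.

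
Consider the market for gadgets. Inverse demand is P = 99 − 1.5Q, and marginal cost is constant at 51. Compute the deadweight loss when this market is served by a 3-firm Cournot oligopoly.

Under competition P = MC = 51, so Q = (99 − 51)/1.5 = 32.
With 3 symmetric Cournot firms, each firm's FOC gives 99 − 6q = 51, so q = 8, Q = 3·8 = 24, and P = 63.
DWL is the triangle between Q = 24 and Q = 32: ½·(32 − 24)·(63 − 51) = 48.

DWL = 48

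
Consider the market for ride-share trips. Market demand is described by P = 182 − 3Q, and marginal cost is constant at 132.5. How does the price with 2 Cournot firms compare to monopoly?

Cournot: P = 149; Monopoly: P = 157.25

Cournot with 2 identical firms: the symmetric best-response condition is 182 − 9q = 132.5. Each firm produces q = 5.5, total output Q = 11, price P = 149.
Monopoly sets MR = MC: 182 − 6Q = 132.5 ⇒ Q = 8.25, P = 182 − 3·8.25 = 157.25.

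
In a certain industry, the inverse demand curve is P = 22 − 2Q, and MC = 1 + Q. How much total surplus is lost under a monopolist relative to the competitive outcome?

DWL = 11.76

Under competition P = MC: 22 − 2Q = 1 + Q ⇒ Q = 7, P = 8.
The monopolist equates marginal revenue to marginal cost: 22 − 4Q = 1 + Q, so Q = 4.2. From demand, P = 13.6.
CS = ½·(22 − 8)·7 = 49; PS = (8·7 − 1·7 − ½·1·7²) = 24.5; TS = 73.5.
CS = ½·(22 − 13.6)·4.2 = 17.64; PS = (13.6·4.2 − 1·4.2 − ½·1·4.2²) = 44.1; TS = 61.74.
DWL = 73.5 − 61.74 = 11.76.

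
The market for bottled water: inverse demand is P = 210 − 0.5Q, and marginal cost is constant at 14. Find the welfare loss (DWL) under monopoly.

Competitive firms price at marginal cost: P = 14, giving Q = 392.
Monopoly sets MR = MC: 210 − Q = 14 ⇒ Q = 196, P = 210 − 0.5·196 = 112.
DWL is the triangle between Q = 196 and Q = 392: ½·(392 − 196)·(112 − 14) = 9604.

DWL = 9604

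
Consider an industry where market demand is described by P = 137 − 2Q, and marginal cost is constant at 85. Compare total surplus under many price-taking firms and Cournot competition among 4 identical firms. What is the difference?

Under competition P = MC = 85, so Q = (137 − 85)/2 = 26.
CS = ½·(137 − 85)·26 = 676; PS = (85 − 85)·26 = 0; TS = 676.
With 4 symmetric Cournot firms, each firm's FOC gives 137 − 10q = 85, so q = 5.2, Q = 4·5.2 = 20.8, and P = 95.4.
CS = ½·(137 − 95.4)·20.8 = 432.64; PS = (95.4 − 85)·20.8 = 216.32; TS = 648.96.
Change in total surplus: 648.96 − 676 = −27.04.

TS falls by 27.04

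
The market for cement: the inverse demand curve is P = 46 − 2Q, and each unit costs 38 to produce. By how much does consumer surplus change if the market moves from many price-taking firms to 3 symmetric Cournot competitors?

Under competition P = MC = 38, so Q = (46 − 38)/2 = 4.
CS = ½·(46 − 38)·4 = 16.
Cournot with 3 identical firms: the symmetric best-response condition is 46 − 8q = 38. Each firm produces q = 1, total output Q = 3, price P = 40.
CS = ½·(46 − 40)·3 = 9.
Change in consumer surplus: 9 − 16 = −7.

Consumer surplus falls by 7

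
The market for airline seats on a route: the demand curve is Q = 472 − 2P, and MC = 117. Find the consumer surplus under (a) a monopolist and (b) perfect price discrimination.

Inverting demand: P = 236 − 0.5Q.
The monopolist equates marginal revenue to marginal cost: 236 − Q = 117, so Q = 119. From demand, P = 176.5.
CS = ½·(236 − 176.5)·119 = 3540.25.
With perfect price discrimination, output is the efficient level Q = 238 (where demand meets MC), but every buyer pays their willingness to pay: CS = 0 and PS = total surplus.
CS = 0.

Monopoly: CS = 3540.25; Perfect PD: CS = 0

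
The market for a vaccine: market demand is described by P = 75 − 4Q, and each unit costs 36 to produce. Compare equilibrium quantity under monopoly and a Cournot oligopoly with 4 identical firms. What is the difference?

Monopoly sets MR = MC: 75 − 8Q = 36 ⇒ Q = 4.875, P = 75 − 4·4.875 = 55.5.
With 4 symmetric Cournot firms, each firm's FOC gives 75 − 20q = 36, so q = 1.95, Q = 4·1.95 = 7.8, and P = 43.8.
Change in equilibrium quantity: 7.8 − 4.875 = 2.925.

Equilibrium quantity rises by 2.925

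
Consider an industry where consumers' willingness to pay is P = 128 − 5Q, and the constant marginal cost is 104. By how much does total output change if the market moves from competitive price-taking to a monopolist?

Under competition P = MC = 104, so Q = (128 − 104)/5 = 4.8.
Monopoly sets MR = MC: 128 − 10Q = 104 ⇒ Q = 2.4, P = 128 − 5·2.4 = 116.
Change in total output: 2.4 − 4.8 = −2.4.

Q falls by 2.4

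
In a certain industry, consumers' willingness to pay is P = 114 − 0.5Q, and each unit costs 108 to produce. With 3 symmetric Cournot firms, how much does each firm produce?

Cournot with 3 identical firms: the symmetric best-response condition is 114 − 2q = 108. Each firm produces q = 3, total output Q = 9, price P = 109.5.

q_i = 3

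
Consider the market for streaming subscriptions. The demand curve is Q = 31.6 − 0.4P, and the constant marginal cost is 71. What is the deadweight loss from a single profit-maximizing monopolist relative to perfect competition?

Inverting demand: P = 79 − 2.5Q.
Competitive firms price at marginal cost: P = 71, giving Q = 3.2.
The monopolist equates marginal revenue to marginal cost: 79 − 5Q = 71, so Q = 1.6. From demand, P = 75.
DWL is the triangle between Q = 1.6 and Q = 3.2: ½·(3.2 − 1.6)·(75 − 71) = 3.2.

DWL = 3.2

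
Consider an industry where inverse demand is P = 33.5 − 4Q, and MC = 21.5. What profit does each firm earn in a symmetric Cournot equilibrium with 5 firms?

π_i = 1

In a 5-firm Cournot equilibrium, symmetry and the first-order condition give q = (33.5 − 21.5)/(24) = 0.5. So Q = 2.5 and P = 23.5.
Each firm's profit = (23.5 − 21.5)·0.5 = 1.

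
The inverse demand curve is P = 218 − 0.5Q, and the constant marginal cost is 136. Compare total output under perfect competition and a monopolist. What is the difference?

Q falls by 82

Perfect competition: P = MC = 136, so 218 − 0.5Q = 136 and Q = 164.
The monopolist equates marginal revenue to marginal cost: 218 − Q = 136, so Q = 82. From demand, P = 177.
Change in total output: 82 − 164 = −82.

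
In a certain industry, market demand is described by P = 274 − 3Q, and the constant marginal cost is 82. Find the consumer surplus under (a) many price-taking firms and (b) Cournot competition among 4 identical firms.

Perfect competition: P = MC = 82, so 274 − 3Q = 82 and Q = 64.
CS = ½·(274 − 82)·64 = 6144.
Cournot with 4 identical firms: the symmetric best-response condition is 274 − 15q = 82. Each firm produces q = 12.8, total output Q = 51.2, price P = 120.4.
CS = ½·(274 − 120.4)·51.2 = 3932.16.

Competition: CS = 6144; Cournot: CS = 3932.16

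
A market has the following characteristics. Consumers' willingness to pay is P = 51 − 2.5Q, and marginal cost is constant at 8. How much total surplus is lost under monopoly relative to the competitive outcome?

Competitive firms price at marginal cost: P = 8, giving Q = 17.2.
A monopolist chooses Q where MR = MC. MR = 51 − 5Q; setting this equal to 8 gives Q = 8.6 and P = 29.5.
DWL is the triangle between Q = 8.6 and Q = 17.2: ½·(17.2 − 8.6)·(29.5 − 8) = 92.45.

DWL = 92.45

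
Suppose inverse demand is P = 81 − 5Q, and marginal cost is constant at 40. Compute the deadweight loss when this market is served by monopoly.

Competitive firms price at marginal cost: P = 40, giving Q = 8.2.
Monopoly sets MR = MC: 81 − 10Q = 40 ⇒ Q = 4.1, P = 81 − 5·4.1 = 60.5.
DWL is the triangle between Q = 4.1 and Q = 8.2: ½·(8.2 − 4.1)·(60.5 − 40) = 42.025.

DWL = 42.025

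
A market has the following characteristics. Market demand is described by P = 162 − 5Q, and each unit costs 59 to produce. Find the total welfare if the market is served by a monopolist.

The monopolist equates marginal revenue to marginal cost: 162 − 10Q = 59, so Q = 10.3. From demand, P = 110.5.
CS = ½·(162 − 110.5)·10.3 = 265.225; PS = (110.5 − 59)·10.3 = 530.45; TS = 795.675.

TS = 795.675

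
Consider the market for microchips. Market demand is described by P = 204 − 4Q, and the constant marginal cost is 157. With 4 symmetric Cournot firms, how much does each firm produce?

In a 4-firm Cournot equilibrium, symmetry and the first-order condition give q = (204 − 157)/(20) = 2.35. So Q = 9.4 and P = 166.4.

q_i = 2.35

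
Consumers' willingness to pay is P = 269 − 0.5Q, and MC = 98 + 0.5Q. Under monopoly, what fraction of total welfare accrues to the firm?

PS/TS = 0.75

A monopolist chooses Q where MR = MC. MR = 269 − Q; setting this equal to 98 + 0.5Q gives Q = 114 and P = 212.
CS = ½·(269 − 212)·114 = 3249.
PS = P·Q − VC(Q) = 212·114 − (98·114 + ½·0.5·114²) = 9747.
Share captured = PS/TS = 9747/12996 = 0.75.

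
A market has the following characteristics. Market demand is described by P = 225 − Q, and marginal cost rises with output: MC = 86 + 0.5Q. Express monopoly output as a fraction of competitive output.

Q_m/Q_c = 0.6

The monopolist equates marginal revenue to marginal cost: 225 − 2Q = 86 + 0.5Q, so Q = 55.6. From demand, P = 169.4.
Competitive equilibrium sets price equal to marginal cost: 225 − Q = 86 + 0.5Q, so Q = 278/3 and P = 397/3.
Ratio Q_m/Q_c = 55.6/(278/3) = 0.6.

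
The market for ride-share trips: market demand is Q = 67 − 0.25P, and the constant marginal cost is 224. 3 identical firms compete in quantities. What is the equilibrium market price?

P = 235

Inverting demand: P = 268 − 4Q.
With 3 symmetric Cournot firms, each firm's FOC gives 268 − 16q = 224, so q = 2.75, Q = 3·2.75 = 8.25, and P = 235.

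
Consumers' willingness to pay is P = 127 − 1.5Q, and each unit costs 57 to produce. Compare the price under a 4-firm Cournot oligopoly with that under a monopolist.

With 4 symmetric Cournot firms, each firm's FOC gives 127 − 7.5q = 57, so q = 28/3, Q = 4·28/3 = 112/3, and P = 71.
Monopoly sets MR = MC: 127 − 3Q = 57 ⇒ Q = 70/3, P = 127 − 1.5·70/3 = 92.

Cournot: P = 71; Monopoly: P = 92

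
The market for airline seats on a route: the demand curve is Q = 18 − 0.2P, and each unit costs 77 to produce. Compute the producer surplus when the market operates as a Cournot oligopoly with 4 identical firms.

Inverting demand: P = 90 − 5Q.
With 4 symmetric Cournot firms, each firm's FOC gives 90 − 25q = 77, so q = 0.52, Q = 4·0.52 = 2.08, and P = 79.6.
PS = (79.6 − 77)·2.08 = 5.408.

PS = 5.408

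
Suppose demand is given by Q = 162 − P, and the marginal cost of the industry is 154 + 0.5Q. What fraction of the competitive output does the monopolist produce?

Q_m/Q_c = 0.6

Inverting demand: P = 162 − Q.
Monopoly sets MR = MC: 162 − 2Q = 154 + 0.5Q ⇒ Q = 3.2, P = 162 − 3.2 = 158.8.
Under competition P = MC: 162 − Q = 154 + 0.5Q ⇒ Q = 16/3, P = 470/3.
Ratio Q_m/Q_c = 3.2/(16/3) = 0.6.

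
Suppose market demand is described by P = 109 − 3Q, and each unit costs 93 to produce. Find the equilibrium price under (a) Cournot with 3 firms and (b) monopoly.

Cournot: P = 97; Monopoly: P = 101

With 3 symmetric Cournot firms, each firm's FOC gives 109 − 12q = 93, so q = 4/3, Q = 3·4/3 = 4, and P = 97.
The monopolist equates marginal revenue to marginal cost: 109 − 6Q = 93, so Q = 8/3. From demand, P = 101.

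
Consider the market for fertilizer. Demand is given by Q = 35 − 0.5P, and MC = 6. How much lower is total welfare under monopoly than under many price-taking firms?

TS falls by 256

Inverting demand: P = 70 − 2Q.
Under competition P = MC = 6, so Q = (70 − 6)/2 = 32.
CS = ½·(70 − 6)·32 = 1024; PS = (6 − 6)·32 = 0; TS = 1024.
Monopoly sets MR = MC: 70 − 4Q = 6 ⇒ Q = 16, P = 70 − 2·16 = 38.
CS = ½·(70 − 38)·16 = 256; PS = (38 − 6)·16 = 512; TS = 768.
Change in total welfare: 768 − 1024 = −256.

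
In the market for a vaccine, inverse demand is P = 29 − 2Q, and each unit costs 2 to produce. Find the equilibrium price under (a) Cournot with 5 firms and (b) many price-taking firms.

Cournot with 5 identical firms: the symmetric best-response condition is 29 − 12q = 2. Each firm produces q = 2.25, total output Q = 11.25, price P = 6.5.
Perfect competition: P = MC = 2, so 29 − 2Q = 2 and Q = 13.5.

Cournot: P = 6.5; Competition: P = 2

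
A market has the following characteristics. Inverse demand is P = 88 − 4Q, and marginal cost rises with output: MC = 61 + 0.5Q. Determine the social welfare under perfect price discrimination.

TS = 81

A perfectly discriminating monopolist sells every unit with P(Q) ≥ MC(Q), so output equals the competitive quantity Q = 6. Each buyer pays their reservation price, so CS = 0 and the firm captures all surplus.
TS = 81 (equal to competitive TS).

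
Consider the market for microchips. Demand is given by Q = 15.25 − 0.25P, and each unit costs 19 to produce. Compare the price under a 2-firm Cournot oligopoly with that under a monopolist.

Inverting demand: P = 61 − 4Q.
Cournot with 2 identical firms: the symmetric best-response condition is 61 − 12q = 19. Each firm produces q = 3.5, total output Q = 7, price P = 33.
The monopolist equates marginal revenue to marginal cost: 61 − 8Q = 19, so Q = 5.25. From demand, P = 40.

Cournot: P = 33; Monopoly: P = 40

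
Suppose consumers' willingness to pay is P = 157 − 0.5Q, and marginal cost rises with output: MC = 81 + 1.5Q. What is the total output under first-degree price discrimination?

Q = 38

A perfectly discriminating monopolist sells every unit with P(Q) ≥ MC(Q), so output equals the competitive quantity Q = 38. Each buyer pays their reservation price, so CS = 0 and the firm captures all surplus.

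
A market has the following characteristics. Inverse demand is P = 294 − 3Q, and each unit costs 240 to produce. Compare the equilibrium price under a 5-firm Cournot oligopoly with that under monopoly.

In a 5-firm Cournot equilibrium, symmetry and the first-order condition give q = (294 − 240)/(18) = 3. So Q = 15 and P = 249.
The monopolist equates marginal revenue to marginal cost: 294 − 6Q = 240, so Q = 9. From demand, P = 267.

Cournot: P = 249; Monopoly: P = 267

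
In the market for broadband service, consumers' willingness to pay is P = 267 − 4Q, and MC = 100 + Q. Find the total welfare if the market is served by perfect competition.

Competitive equilibrium sets price equal to marginal cost: 267 − 4Q = 100 + Q, so Q = 33.4 and P = 133.4.
CS = ½·(267 − 133.4)·33.4 = 2231.12; PS = (133.4·33.4 − 100·33.4 − ½·1·33.4²) = 557.78; TS = 2788.9.

TS = 2788.9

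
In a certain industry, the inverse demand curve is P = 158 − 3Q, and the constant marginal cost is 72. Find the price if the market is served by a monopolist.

The monopolist equates marginal revenue to marginal cost: 158 − 6Q = 72, so Q = 43/3. From demand, P = 115.

P = 115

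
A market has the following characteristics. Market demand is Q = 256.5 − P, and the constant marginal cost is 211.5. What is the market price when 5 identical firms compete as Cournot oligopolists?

P = 219

Inverting demand: P = 256.5 − Q.
With 5 symmetric Cournot firms, each firm's FOC gives 256.5 − 6q = 211.5, so q = 7.5, Q = 5·7.5 = 37.5, and P = 219.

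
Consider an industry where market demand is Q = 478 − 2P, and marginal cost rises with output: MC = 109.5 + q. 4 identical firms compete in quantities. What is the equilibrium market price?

P = 165

Inverting demand: P = 239 − 0.5Q.
Cournot with 4 identical firms: the symmetric best-response condition is 239 − 2.5q = 109.5 + q. Each firm produces q = 37, total output Q = 148, price P = 165.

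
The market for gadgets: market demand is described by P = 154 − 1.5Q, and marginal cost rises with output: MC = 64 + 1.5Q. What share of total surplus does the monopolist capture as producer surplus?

PS/TS = 0.75

The monopolist equates marginal revenue to marginal cost: 154 − 3Q = 64 + 1.5Q, so Q = 20. From demand, P = 124.
CS = ½·(154 − 124)·20 = 300.
PS = P·Q − VC(Q) = 124·20 − (64·20 + ½·1.5·20²) = 900.
Share captured = PS/TS = 900/1200 = 0.75.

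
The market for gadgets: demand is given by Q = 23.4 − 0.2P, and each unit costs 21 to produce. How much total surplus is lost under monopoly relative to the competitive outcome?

Inverting demand: P = 117 − 5Q.
Competitive firms price at marginal cost: P = 21, giving Q = 19.2.
A monopolist chooses Q where MR = MC. MR = 117 − 10Q; setting this equal to 21 gives Q = 9.6 and P = 69.
DWL is the triangle between Q = 9.6 and Q = 19.2: ½·(19.2 − 9.6)·(69 − 21) = 230.4.

DWL = 230.4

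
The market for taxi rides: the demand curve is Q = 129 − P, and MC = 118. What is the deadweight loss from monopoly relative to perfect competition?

DWL = 15.125

Inverting demand: P = 129 − Q.
Under competition P = MC = 118, so Q = (129 − 118)/1 = 11.
Monopoly sets MR = MC: 129 − 2Q = 118 ⇒ Q = 5.5, P = 129 − 5.5 = 123.5.
DWL is the triangle between Q = 5.5 and Q = 11: ½·(11 − 5.5)·(123.5 − 118) = 15.125.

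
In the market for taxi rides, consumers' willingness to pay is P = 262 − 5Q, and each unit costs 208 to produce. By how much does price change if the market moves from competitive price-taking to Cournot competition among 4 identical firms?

P rises by 10.8

Competitive firms price at marginal cost: P = 208, giving Q = 10.8.
In a 4-firm Cournot equilibrium, symmetry and the first-order condition give q = (262 − 208)/(25) = 2.16. So Q = 8.64 and P = 218.8.
Change in price: 218.8 − 208 = 10.8.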